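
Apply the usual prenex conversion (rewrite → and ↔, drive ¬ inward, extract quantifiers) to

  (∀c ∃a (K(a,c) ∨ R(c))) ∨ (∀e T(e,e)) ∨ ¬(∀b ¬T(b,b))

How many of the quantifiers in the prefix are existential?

Push ¬ through the quantifiers and connectives to reach negation normal form:
  (∀c ∃a (K(a,c) ∨ R(c))) ∨ (∀e T(e,e)) ∨ (∃b T(b,b))
Pull the quantifiers to the front (each side's bound variable is not free in the other side):
  ∀c ∃a ∀e ∃b (K(a,c) ∨ R(c) ∨ T(e,e) ∨ T(b,b))
The prefix is ∀c ∃a ∀e ∃b: 2 universal, 2 existential.

2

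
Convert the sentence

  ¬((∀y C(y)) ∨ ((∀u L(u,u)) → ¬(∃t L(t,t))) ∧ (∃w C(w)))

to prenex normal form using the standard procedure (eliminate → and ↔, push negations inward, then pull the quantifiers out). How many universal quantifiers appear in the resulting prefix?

2

Eliminate → and ↔ using ¬ and ∨.
  ¬((∀y C(y)) ∨ (¬(∀u L(u,u)) ∨ ¬(∃t L(t,t))) ∧ (∃w C(w)))
Move each ¬ inward, flipping quantifiers it crosses:
  (∃y ¬C(y)) ∧ ((∀u L(u,u)) ∧ (∃t L(t,t)) ∨ (∀w ¬C(w)))
All bound variables are already distinct, so no renaming is needed.
Finally move all quantifiers to the prefix:
  ∃y ∀u ∃t ∀w (¬C(y) ∧ (L(u,u) ∧ L(t,t) ∨ ¬C(w)))
The prefix is ∃y ∀u ∃t ∀w: 2 universal, 2 existential.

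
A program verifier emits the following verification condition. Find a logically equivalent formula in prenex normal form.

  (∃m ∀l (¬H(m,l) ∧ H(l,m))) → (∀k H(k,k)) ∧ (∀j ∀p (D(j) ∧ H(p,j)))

Eliminate → and ↔ using ¬ and ∨.
  ¬(∃m ∀l (¬H(m,l) ∧ H(l,m))) ∨ (∀k H(k,k)) ∧ (∀j ∀p (D(j) ∧ H(p,j)))
Move each ¬ inward, flipping quantifiers it crosses:
  (∀m ∃l (H(m,l) ∨ ¬H(l,m))) ∨ (∀k H(k,k)) ∧ (∀j ∀p (D(j) ∧ H(p,j)))
All bound variables are already distinct, so no renaming is needed.
Finally move all quantifiers to the prefix:
  ∀m ∃l ∀k ∀j ∀p (H(m,l) ∨ ¬H(l,m) ∨ H(k,k) ∧ D(j) ∧ H(p,j))

∀m ∃l ∀k ∀j ∀p (H(m,l) ∨ ¬H(l,m) ∨ H(k,k) ∧ D(j) ∧ H(p,j))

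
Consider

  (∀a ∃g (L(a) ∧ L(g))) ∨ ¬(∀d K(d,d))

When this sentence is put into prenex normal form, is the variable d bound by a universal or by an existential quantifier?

Drive negations inward (¬∀x A ≡ ∃x ¬A, ¬∃x A ≡ ∀x ¬A, De Morgan for ∧/∨):
  (∀a ∃g (L(a) ∧ L(g))) ∨ (∃d ¬K(d,d))
Finally move all quantifiers to the prefix:
  ∀a ∃g ∃d (L(a) ∧ L(g) ∨ ¬K(d,d))
The quantifier ∀d sits under an odd number of negations, so it flips to ∃d.

existential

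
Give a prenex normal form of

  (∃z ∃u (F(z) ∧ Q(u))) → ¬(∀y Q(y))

Eliminate → and ↔ using ¬ and ∨.
  ¬(∃z ∃u (F(z) ∧ Q(u))) ∨ ¬(∀y Q(y))
Push ¬ through the quantifiers and connectives to reach negation normal form:
  (∀z ∀u (¬F(z) ∨ ¬Q(u))) ∨ (∃y ¬Q(y))
Extract every quantifier outward, since the variables are now distinct and don't occur free across branches:
  ∀z ∀u ∃y (¬F(z) ∨ ¬Q(u) ∨ ¬Q(y))

∀z ∀u ∃y (¬F(z) ∨ ¬Q(u) ∨ ¬Q(y))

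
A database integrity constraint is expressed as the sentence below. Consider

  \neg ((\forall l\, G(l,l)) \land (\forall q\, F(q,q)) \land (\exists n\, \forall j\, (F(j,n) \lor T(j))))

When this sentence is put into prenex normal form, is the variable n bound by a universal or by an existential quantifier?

Push ¬ through the quantifiers and connectives to reach negation normal form:
  (\exists l\, \neg G(l,l)) \lor (\exists q\, \neg F(q,q)) \lor (\forall n\, \exists j\, (\neg F(j,n) \land \neg T(j)))
Pull the quantifiers to the front (each side's bound variable is not free in the other side):
  \exists l\, \exists q\, \forall n\, \exists j\, (\neg G(l,l) \lor \neg F(q,q) \lor \neg F(j,n) \land \neg T(j))
The quantifier \exists n sits under an odd number of negations, so it flips to \forall n.

universal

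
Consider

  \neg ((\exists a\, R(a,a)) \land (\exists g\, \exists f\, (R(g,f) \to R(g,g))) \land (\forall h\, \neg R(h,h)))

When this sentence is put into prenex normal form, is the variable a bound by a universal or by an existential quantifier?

universal

First replace A → B with ¬A ∨ B.
  \neg ((\exists a\, R(a,a)) \land (\exists g\, \exists f\, (\neg R(g,f) \lor R(g,g))) \land (\forall h\, \neg R(h,h)))
Move each ¬ inward, flipping quantifiers it crosses:
  (\forall a\, \neg R(a,a)) \lor (\forall g\, \forall f\, (R(g,f) \land \neg R(g,g))) \lor (\exists h\, R(h,h))
All bound variables are already distinct, so no renaming is needed.
Extract every quantifier outward, since the variables are now distinct and don't occur free across branches:
  \forall a\, \forall g\, \forall f\, \exists h\, (\neg R(a,a) \lor R(g,f) \land \neg R(g,g) \lor R(h,h))
The quantifier \exists a sits under an odd number of negations (counting the antecedent side of each →), so it flips to \forall a.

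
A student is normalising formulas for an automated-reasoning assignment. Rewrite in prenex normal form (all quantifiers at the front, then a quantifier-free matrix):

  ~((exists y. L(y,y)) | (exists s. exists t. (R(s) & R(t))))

forall y. forall s. forall t. (~L(y,y) & (~R(s) | ~R(t)))

Move each ¬ inward, flipping quantifiers it crosses:
  (forall y. ~L(y,y)) & (forall s. forall t. (~R(s) | ~R(t)))
All bound variables are already distinct, so no renaming is needed.
Extract every quantifier outward, since the variables are now distinct and don't occur free across branches:
  forall y. forall s. forall t. (~L(y,y) & (~R(s) | ~R(t)))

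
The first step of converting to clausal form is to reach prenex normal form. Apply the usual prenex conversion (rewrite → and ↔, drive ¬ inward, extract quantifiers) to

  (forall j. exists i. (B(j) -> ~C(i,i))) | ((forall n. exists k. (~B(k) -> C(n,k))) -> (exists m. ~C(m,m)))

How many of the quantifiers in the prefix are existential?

3

First replace A → B with ¬A ∨ B.
  (forall j. exists i. (~B(j) | ~C(i,i))) | ~(forall n. exists k. (~~B(k) | C(n,k))) | (exists m. ~C(m,m))
Drive negations inward (¬∀x A ≡ ∃x ¬A, ¬∃x A ≡ ∀x ¬A, De Morgan for ∧/∨):
  (forall j. exists i. (~B(j) | ~C(i,i))) | (exists n. forall k. (~B(k) & ~C(n,k))) | (exists m. ~C(m,m))
All bound variables are already distinct, so no renaming is needed.
Extract every quantifier outward, since the variables are now distinct and don't occur free across branches:
  forall j. exists i. exists n. forall k. exists m. (~B(j) | ~C(i,i) | ~B(k) & ~C(n,k) | ~C(m,m))
The prefix is forall j exists i exists n forall k exists m: 2 universal, 3 existential.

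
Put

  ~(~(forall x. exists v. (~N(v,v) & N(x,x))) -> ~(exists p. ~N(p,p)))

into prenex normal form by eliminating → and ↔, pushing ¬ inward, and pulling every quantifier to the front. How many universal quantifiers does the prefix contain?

First replace A → B with ¬A ∨ B.
  ~(~~(forall x. exists v. (~N(v,v) & N(x,x))) | ~(exists p. ~N(p,p)))
Move each ¬ inward, flipping quantifiers it crosses:
  (exists x. forall v. (N(v,v) | ~N(x,x))) & (exists p. ~N(p,p))
All bound variables are already distinct, so no renaming is needed.
Finally move all quantifiers to the prefix:
  exists x. forall v. exists p. ((N(v,v) | ~N(x,x)) & ~N(p,p))
The prefix is exists x forall v exists p: 1 universal, 2 existential.

1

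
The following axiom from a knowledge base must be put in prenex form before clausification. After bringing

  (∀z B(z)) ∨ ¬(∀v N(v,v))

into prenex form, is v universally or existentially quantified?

existential

Move each ¬ inward, flipping quantifiers it crosses:
  (∀z B(z)) ∨ (∃v ¬N(v,v))
Finally move all quantifiers to the prefix:
  ∀z ∃v (B(z) ∨ ¬N(v,v))
The quantifier ∀v sits under an odd number of negations, so it flips to ∃v.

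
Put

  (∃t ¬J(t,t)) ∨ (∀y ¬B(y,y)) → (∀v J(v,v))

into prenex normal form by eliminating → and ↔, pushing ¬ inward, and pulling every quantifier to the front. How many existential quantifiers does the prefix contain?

1

Rewrite implications/biconditionals: A → B as ¬A ∨ B.
  ¬((∃t ¬J(t,t)) ∨ (∀y ¬B(y,y))) ∨ (∀v J(v,v))
Drive negations inward (¬∀x A ≡ ∃x ¬A, ¬∃x A ≡ ∀x ¬A, De Morgan for ∧/∨):
  (∀t J(t,t)) ∧ (∃y B(y,y)) ∨ (∀v J(v,v))
Extract every quantifier outward, since the variables are now distinct and don't occur free across branches:
  ∀t ∃y ∀v (J(t,t) ∧ B(y,y) ∨ J(v,v))
The prefix is ∀t ∃y ∀v: 2 universal, 1 existential.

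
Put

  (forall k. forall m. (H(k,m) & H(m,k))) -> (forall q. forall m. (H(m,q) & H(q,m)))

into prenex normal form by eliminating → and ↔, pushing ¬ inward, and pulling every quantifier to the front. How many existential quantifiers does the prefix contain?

Rewrite implications/biconditionals: A → B as ¬A ∨ B.
  ~(forall k. forall m. (H(k,m) & H(m,k))) | (forall q. forall m. (H(m,q) & H(q,m)))
Push ¬ through the quantifiers and connectives to reach negation normal form:
  (exists k. exists m. (~H(k,m) | ~H(m,k))) | (forall q. forall m. (H(m,q) & H(q,m)))
Standardize variables apart so no two quantifiers bind the same name: m↦c.
  (exists k. exists m. (~H(k,m) | ~H(m,k))) | (forall q. forall c. (H(c,q) & H(q,c)))
Extract every quantifier outward, since the variables are now distinct and don't occur free across branches:
  exists k. exists m. forall q. forall c. (~H(k,m) | ~H(m,k) | H(c,q) & H(q,c))
The prefix is exists k exists m forall q forall c: 2 universal, 2 existential.

2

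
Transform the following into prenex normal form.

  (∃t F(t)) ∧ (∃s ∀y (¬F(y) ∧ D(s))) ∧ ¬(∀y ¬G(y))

∃t ∃s ∀y ∃u (F(t) ∧ ¬F(y) ∧ D(s) ∧ G(u))

Push ¬ through the quantifiers and connectives to reach negation normal form:
  (∃t F(t)) ∧ (∃s ∀y (¬F(y) ∧ D(s))) ∧ (∃y G(y))
Rename bound variables to avoid capture: y↦u.
  (∃t F(t)) ∧ (∃s ∀y (¬F(y) ∧ D(s))) ∧ (∃u G(u))
Finally move all quantifiers to the prefix:
  ∃t ∃s ∀y ∃u (F(t) ∧ ¬F(y) ∧ D(s) ∧ G(u))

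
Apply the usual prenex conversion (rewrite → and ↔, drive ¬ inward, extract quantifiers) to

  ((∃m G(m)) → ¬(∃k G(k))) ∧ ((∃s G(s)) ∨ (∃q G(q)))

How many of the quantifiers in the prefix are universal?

Eliminate → and ↔ using ¬ and ∨.
  (¬(∃m G(m)) ∨ ¬(∃k G(k))) ∧ ((∃s G(s)) ∨ (∃q G(q)))
Drive negations inward (¬∀x A ≡ ∃x ¬A, ¬∃x A ≡ ∀x ¬A, De Morgan for ∧/∨):
  ((∀m ¬G(m)) ∨ (∀k ¬G(k))) ∧ ((∃s G(s)) ∨ (∃q G(q)))
All bound variables are already distinct, so no renaming is needed.
Finally move all quantifiers to the prefix:
  ∀m ∀k ∃s ∃q ((¬G(m) ∨ ¬G(k)) ∧ (G(s) ∨ G(q)))
The prefix is ∀m ∀k ∃s ∃q: 2 universal, 2 existential.

2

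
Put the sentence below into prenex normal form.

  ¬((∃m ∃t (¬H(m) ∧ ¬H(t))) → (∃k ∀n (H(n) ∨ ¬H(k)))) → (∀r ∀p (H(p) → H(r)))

∀m ∀t ∃k ∀n ∀r ∀p (H(m) ∨ H(t) ∨ H(n) ∨ ¬H(k) ∨ ¬H(p) ∨ H(r))

First replace A → B with ¬A ∨ B.
  ¬¬(¬(∃m ∃t (¬H(m) ∧ ¬H(t))) ∨ (∃k ∀n (H(n) ∨ ¬H(k)))) ∨ (∀r ∀p (¬H(p) ∨ H(r)))
Drive negations inward (¬∀x A ≡ ∃x ¬A, ¬∃x A ≡ ∀x ¬A, De Morgan for ∧/∨):
  (∀m ∀t (H(m) ∨ H(t))) ∨ (∃k ∀n (H(n) ∨ ¬H(k))) ∨ (∀r ∀p (¬H(p) ∨ H(r)))
All bound variables are already distinct, so no renaming is needed.
Finally move all quantifiers to the prefix:
  ∀m ∀t ∃k ∀n ∀r ∀p (H(m) ∨ H(t) ∨ H(n) ∨ ¬H(k) ∨ ¬H(p) ∨ H(r))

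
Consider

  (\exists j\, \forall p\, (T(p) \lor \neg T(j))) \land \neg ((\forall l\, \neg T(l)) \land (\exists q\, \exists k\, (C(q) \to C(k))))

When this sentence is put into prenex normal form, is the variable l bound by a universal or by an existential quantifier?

existential

Rewrite implications/biconditionals: A → B as ¬A ∨ B.
  (\exists j\, \forall p\, (T(p) \lor \neg T(j))) \land \neg ((\forall l\, \neg T(l)) \land (\exists q\, \exists k\, (\neg C(q) \lor C(k))))
Move each ¬ inward, flipping quantifiers it crosses:
  (\exists j\, \forall p\, (T(p) \lor \neg T(j))) \land ((\exists l\, T(l)) \lor (\forall q\, \forall k\, (C(q) \land \neg C(k))))
All bound variables are already distinct, so no renaming is needed.
Finally move all quantifiers to the prefix:
  \exists j\, \forall p\, \exists l\, \forall q\, \forall k\, ((T(p) \lor \neg T(j)) \land (T(l) \lor C(q) \land \neg C(k)))
The quantifier \forall l sits under an odd number of negations (counting the antecedent side of each →), so it flips to \exists l.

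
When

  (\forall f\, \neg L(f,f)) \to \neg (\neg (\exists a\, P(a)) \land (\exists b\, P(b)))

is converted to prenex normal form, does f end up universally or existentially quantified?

existential

First replace A → B with ¬A ∨ B.
  \neg (\forall f\, \neg L(f,f)) \lor \neg (\neg (\exists a\, P(a)) \land (\exists b\, P(b)))
Push ¬ through the quantifiers and connectives to reach negation normal form:
  (\exists f\, L(f,f)) \lor (\exists a\, P(a)) \lor (\forall b\, \neg P(b))
All bound variables are already distinct, so no renaming is needed.
Pull the quantifiers to the front (each side's bound variable is not free in the other side):
  \exists f\, \exists a\, \forall b\, (L(f,f) \lor P(a) \lor \neg P(b))
The quantifier \forall f sits under an odd number of negations (counting the antecedent side of each →), so it flips to \exists f.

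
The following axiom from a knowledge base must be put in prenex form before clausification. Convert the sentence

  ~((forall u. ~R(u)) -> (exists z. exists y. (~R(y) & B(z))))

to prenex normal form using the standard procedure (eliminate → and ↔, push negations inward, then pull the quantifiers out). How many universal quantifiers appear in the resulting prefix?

3

Rewrite implications/biconditionals: A → B as ¬A ∨ B.
  ~(~(forall u. ~R(u)) | (exists z. exists y. (~R(y) & B(z))))
Drive negations inward (¬∀x A ≡ ∃x ¬A, ¬∃x A ≡ ∀x ¬A, De Morgan for ∧/∨):
  (forall u. ~R(u)) & (forall z. forall y. (R(y) | ~B(z)))
All bound variables are already distinct, so no renaming is needed.
Finally move all quantifiers to the prefix:
  forall u. forall z. forall y. (~R(u) & (R(y) | ~B(z)))
The prefix is forall u forall z forall y: 3 universal, 0 existential.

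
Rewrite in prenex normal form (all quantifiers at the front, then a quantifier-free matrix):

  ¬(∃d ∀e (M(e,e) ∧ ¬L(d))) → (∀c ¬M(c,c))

∃d ∀e ∀c (M(e,e) ∧ ¬L(d) ∨ ¬M(c,c))

First replace A → B with ¬A ∨ B.
  ¬¬(∃d ∀e (M(e,e) ∧ ¬L(d))) ∨ (∀c ¬M(c,c))
Push ¬ through the quantifiers and connectives to reach negation normal form:
  (∃d ∀e (M(e,e) ∧ ¬L(d))) ∨ (∀c ¬M(c,c))
Finally move all quantifiers to the prefix:
  ∃d ∀e ∀c (M(e,e) ∧ ¬L(d) ∨ ¬M(c,c))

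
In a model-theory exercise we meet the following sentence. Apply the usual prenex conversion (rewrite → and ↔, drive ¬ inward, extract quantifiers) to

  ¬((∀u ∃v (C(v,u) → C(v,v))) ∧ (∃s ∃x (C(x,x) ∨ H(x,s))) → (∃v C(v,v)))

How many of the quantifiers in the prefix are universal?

Rewrite implications/biconditionals: A → B as ¬A ∨ B.
  ¬(¬((∀u ∃v (¬C(v,u) ∨ C(v,v))) ∧ (∃s ∃x (C(x,x) ∨ H(x,s)))) ∨ (∃v C(v,v)))
Drive negations inward (¬∀x A ≡ ∃x ¬A, ¬∃x A ≡ ∀x ¬A, De Morgan for ∧/∨):
  (∀u ∃v (¬C(v,u) ∨ C(v,v))) ∧ (∃s ∃x (C(x,x) ∨ H(x,s))) ∧ (∀v ¬C(v,v))
Rename bound variables to avoid capture: v↦z1.
  (∀u ∃v (¬C(v,u) ∨ C(v,v))) ∧ (∃s ∃x (C(x,x) ∨ H(x,s))) ∧ (∀z1 ¬C(z1,z1))
Pull the quantifiers to the front (each side's bound variable is not free in the other side):
  ∀u ∃v ∃s ∃x ∀z1 ((¬C(v,u) ∨ C(v,v)) ∧ (C(x,x) ∨ H(x,s)) ∧ ¬C(z1,z1))
The prefix is ∀u ∃v ∃s ∃x ∀z1: 2 universal, 3 existential.

2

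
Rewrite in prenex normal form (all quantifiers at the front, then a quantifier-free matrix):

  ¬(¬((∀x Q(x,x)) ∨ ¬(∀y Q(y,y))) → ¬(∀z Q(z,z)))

Eliminate → and ↔ using ¬ and ∨.
  ¬(¬¬((∀x Q(x,x)) ∨ ¬(∀y Q(y,y))) ∨ ¬(∀z Q(z,z)))
Drive negations inward (¬∀x A ≡ ∃x ¬A, ¬∃x A ≡ ∀x ¬A, De Morgan for ∧/∨):
  (∃x ¬Q(x,x)) ∧ (∀y Q(y,y)) ∧ (∀z Q(z,z))
All bound variables are already distinct, so no renaming is needed.
Finally move all quantifiers to the prefix:
  ∃x ∀y ∀z (¬Q(x,x) ∧ Q(y,y) ∧ Q(z,z))

∃x ∀y ∀z (¬Q(x,x) ∧ Q(y,y) ∧ Q(z,z))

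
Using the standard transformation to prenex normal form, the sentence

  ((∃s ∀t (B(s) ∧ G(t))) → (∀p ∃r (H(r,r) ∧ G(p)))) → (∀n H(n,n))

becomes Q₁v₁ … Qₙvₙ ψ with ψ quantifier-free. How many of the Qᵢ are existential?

First replace A → B with ¬A ∨ B.
  ¬(¬(∃s ∀t (B(s) ∧ G(t))) ∨ (∀p ∃r (H(r,r) ∧ G(p)))) ∨ (∀n H(n,n))
Drive negations inward (¬∀x A ≡ ∃x ¬A, ¬∃x A ≡ ∀x ¬A, De Morgan for ∧/∨):
  (∃s ∀t (B(s) ∧ G(t))) ∧ (∃p ∀r (¬H(r,r) ∨ ¬G(p))) ∨ (∀n H(n,n))
Extract every quantifier outward, since the variables are now distinct and don't occur free across branches:
  ∃s ∀t ∃p ∀r ∀n (B(s) ∧ G(t) ∧ (¬H(r,r) ∨ ¬G(p)) ∨ H(n,n))
The prefix is ∃s ∀t ∃p ∀r ∀n: 3 universal, 2 existential.

2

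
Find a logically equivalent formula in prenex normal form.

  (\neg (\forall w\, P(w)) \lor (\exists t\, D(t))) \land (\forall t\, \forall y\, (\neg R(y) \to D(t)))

Rewrite implications/biconditionals: A → B as ¬A ∨ B.
  (\neg (\forall w\, P(w)) \lor (\exists t\, D(t))) \land (\forall t\, \forall y\, (\neg \neg R(y) \lor D(t)))
Drive negations inward (¬∀x A ≡ ∃x ¬A, ¬∃x A ≡ ∀x ¬A, De Morgan for ∧/∨):
  ((\exists w\, \neg P(w)) \lor (\exists t\, D(t))) \land (\forall t\, \forall y\, (R(y) \lor D(t)))
Rename bound variables to avoid capture: t↦v.
  ((\exists w\, \neg P(w)) \lor (\exists t\, D(t))) \land (\forall v\, \forall y\, (R(y) \lor D(v)))
Finally move all quantifiers to the prefix:
  \exists w\, \exists t\, \forall v\, \forall y\, ((\neg P(w) \lor D(t)) \land (R(y) \lor D(v)))

\exists w\, \exists t\, \forall v\, \forall y\, ((\neg P(w) \lor D(t)) \land (R(y) \lor D(v)))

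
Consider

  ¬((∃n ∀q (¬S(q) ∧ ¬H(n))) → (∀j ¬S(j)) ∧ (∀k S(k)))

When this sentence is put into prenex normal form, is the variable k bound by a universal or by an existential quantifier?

existential

Eliminate → and ↔ using ¬ and ∨.
  ¬(¬(∃n ∀q (¬S(q) ∧ ¬H(n))) ∨ (∀j ¬S(j)) ∧ (∀k S(k)))
Move each ¬ inward, flipping quantifiers it crosses:
  (∃n ∀q (¬S(q) ∧ ¬H(n))) ∧ ((∃j S(j)) ∨ (∃k ¬S(k)))
Extract every quantifier outward, since the variables are now distinct and don't occur free across branches:
  ∃n ∀q ∃j ∃k (¬S(q) ∧ ¬H(n) ∧ (S(j) ∨ ¬S(k)))
The quantifier ∀k sits under an odd number of negations (counting the antecedent side of each →), so it flips to ∃k.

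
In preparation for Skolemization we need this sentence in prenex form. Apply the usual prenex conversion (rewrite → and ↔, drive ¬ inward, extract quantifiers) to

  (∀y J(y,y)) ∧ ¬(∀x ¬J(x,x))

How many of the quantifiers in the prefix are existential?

1

Drive negations inward (¬∀x A ≡ ∃x ¬A, ¬∃x A ≡ ∀x ¬A, De Morgan for ∧/∨):
  (∀y J(y,y)) ∧ (∃x J(x,x))
All bound variables are already distinct, so no renaming is needed.
Extract every quantifier outward, since the variables are now distinct and don't occur free across branches:
  ∀y ∃x (J(y,y) ∧ J(x,x))
The prefix is ∀y ∃x: 1 universal, 1 existential.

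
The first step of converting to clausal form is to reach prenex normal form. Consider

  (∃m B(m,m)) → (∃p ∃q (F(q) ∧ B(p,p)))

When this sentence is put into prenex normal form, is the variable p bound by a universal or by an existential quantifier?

existential

Eliminate → and ↔ using ¬ and ∨.
  ¬(∃m B(m,m)) ∨ (∃p ∃q (F(q) ∧ B(p,p)))
Push ¬ through the quantifiers and connectives to reach negation normal form:
  (∀m ¬B(m,m)) ∨ (∃p ∃q (F(q) ∧ B(p,p)))
All bound variables are already distinct, so no renaming is needed.
Pull the quantifiers to the front (each side's bound variable is not free in the other side):
  ∀m ∃p ∃q (¬B(m,m) ∨ F(q) ∧ B(p,p))
The quantifier ∃p sits under an even number of negations (counting the antecedent side of each →), so it remains existential.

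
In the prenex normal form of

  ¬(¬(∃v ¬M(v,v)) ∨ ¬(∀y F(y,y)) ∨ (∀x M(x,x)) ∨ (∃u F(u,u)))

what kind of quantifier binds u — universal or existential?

Move each ¬ inward, flipping quantifiers it crosses:
  (∃v ¬M(v,v)) ∧ (∀y F(y,y)) ∧ (∃x ¬M(x,x)) ∧ (∀u ¬F(u,u))
Extract every quantifier outward, since the variables are now distinct and don't occur free across branches:
  ∃v ∀y ∃x ∀u (¬M(v,v) ∧ F(y,y) ∧ ¬M(x,x) ∧ ¬F(u,u))
The quantifier ∃u sits under an odd number of negations, so it flips to ∀u.

universal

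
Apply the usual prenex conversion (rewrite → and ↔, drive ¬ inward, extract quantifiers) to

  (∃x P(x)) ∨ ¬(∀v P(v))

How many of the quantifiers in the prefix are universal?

Push ¬ through the quantifiers and connectives to reach negation normal form:
  (∃x P(x)) ∨ (∃v ¬P(v))
Finally move all quantifiers to the prefix:
  ∃x ∃v (P(x) ∨ ¬P(v))
The prefix is ∃x ∃v: 0 universal, 2 existential.

0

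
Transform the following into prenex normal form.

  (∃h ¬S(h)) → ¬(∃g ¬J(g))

Rewrite implications/biconditionals: A → B as ¬A ∨ B.
  ¬(∃h ¬S(h)) ∨ ¬(∃g ¬J(g))
Push ¬ through the quantifiers and connectives to reach negation normal form:
  (∀h S(h)) ∨ (∀g J(g))
Extract every quantifier outward, since the variables are now distinct and don't occur free across branches:
  ∀h ∀g (S(h) ∨ J(g))

∀h ∀g (S(h) ∨ J(g))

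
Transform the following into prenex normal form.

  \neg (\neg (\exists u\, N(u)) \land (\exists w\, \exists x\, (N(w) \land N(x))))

\exists u\, \forall w\, \forall x\, (N(u) \lor \neg N(w) \lor \neg N(x))

Move each ¬ inward, flipping quantifiers it crosses:
  (\exists u\, N(u)) \lor (\forall w\, \forall x\, (\neg N(w) \lor \neg N(x)))
Pull the quantifiers to the front (each side's bound variable is not free in the other side):
  \exists u\, \forall w\, \forall x\, (N(u) \lor \neg N(w) \lor \neg N(x))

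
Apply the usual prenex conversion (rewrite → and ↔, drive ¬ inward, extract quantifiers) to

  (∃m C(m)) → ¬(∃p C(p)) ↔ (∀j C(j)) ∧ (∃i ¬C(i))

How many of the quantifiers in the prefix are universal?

Rewrite implications/biconditionals: A → B as ¬A ∨ B; A ↔ B as (¬A ∨ B) ∧ (¬B ∨ A).
  (¬(¬(∃m C(m)) ∨ ¬(∃p C(p))) ∨ (∀j C(j)) ∧ (∃i ¬C(i))) ∧ (¬((∀j C(j)) ∧ (∃i ¬C(i))) ∨ ¬(∃m C(m)) ∨ ¬(∃p C(p)))
Push ¬ through the quantifiers and connectives to reach negation normal form:
  ((∃m C(m)) ∧ (∃p C(p)) ∨ (∀j C(j)) ∧ (∃i ¬C(i))) ∧ ((∃j ¬C(j)) ∨ (∀i C(i)) ∨ (∀m ¬C(m)) ∨ (∀p ¬C(p)))
Standardize variables apart so no two quantifiers bind the same name: j↦y, i↦v, m↦s, p↦a.
  ((∃m C(m)) ∧ (∃p C(p)) ∨ (∀j C(j)) ∧ (∃i ¬C(i))) ∧ ((∃y ¬C(y)) ∨ (∀v C(v)) ∨ (∀s ¬C(s)) ∨ (∀a ¬C(a)))
Pull the quantifiers to the front (each side's bound variable is not free in the other side):
  ∃m ∃p ∀j ∃i ∃y ∀v ∀s ∀a ((C(m) ∧ C(p) ∨ C(j) ∧ ¬C(i)) ∧ (¬C(y) ∨ C(v) ∨ ¬C(s) ∨ ¬C(a)))
The prefix is ∃m ∃p ∀j ∃i ∃y ∀v ∀s ∀a: 4 universal, 4 existential.

4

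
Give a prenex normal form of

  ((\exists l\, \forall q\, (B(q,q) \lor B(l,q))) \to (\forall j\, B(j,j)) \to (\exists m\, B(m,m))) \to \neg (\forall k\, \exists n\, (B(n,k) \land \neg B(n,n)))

Rewrite implications/biconditionals: A → B as ¬A ∨ B.
  \neg (\neg (\exists l\, \forall q\, (B(q,q) \lor B(l,q))) \lor \neg (\forall j\, B(j,j)) \lor (\exists m\, B(m,m))) \lor \neg (\forall k\, \exists n\, (B(n,k) \land \neg B(n,n)))
Drive negations inward (¬∀x A ≡ ∃x ¬A, ¬∃x A ≡ ∀x ¬A, De Morgan for ∧/∨):
  (\exists l\, \forall q\, (B(q,q) \lor B(l,q))) \land (\forall j\, B(j,j)) \land (\forall m\, \neg B(m,m)) \lor (\exists k\, \forall n\, (\neg B(n,k) \lor B(n,n)))
All bound variables are already distinct, so no renaming is needed.
Finally move all quantifiers to the prefix:
  \exists l\, \forall q\, \forall j\, \forall m\, \exists k\, \forall n\, ((B(q,q) \lor B(l,q)) \land B(j,j) \land \neg B(m,m) \lor \neg B(n,k) \lor B(n,n))

\exists l\, \forall q\, \forall j\, \forall m\, \exists k\, \forall n\, ((B(q,q) \lor B(l,q)) \land B(j,j) \land \neg B(m,m) \lor \neg B(n,k) \lor B(n,n))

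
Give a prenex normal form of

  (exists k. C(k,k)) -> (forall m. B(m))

forall k. forall m. (~C(k,k) | B(m))

First replace A → B with ¬A ∨ B.
  ~(exists k. C(k,k)) | (forall m. B(m))
Drive negations inward (¬∀x A ≡ ∃x ¬A, ¬∃x A ≡ ∀x ¬A, De Morgan for ∧/∨):
  (forall k. ~C(k,k)) | (forall m. B(m))
All bound variables are already distinct, so no renaming is needed.
Extract every quantifier outward, since the variables are now distinct and don't occur free across branches:
  forall k. forall m. (~C(k,k) | B(m))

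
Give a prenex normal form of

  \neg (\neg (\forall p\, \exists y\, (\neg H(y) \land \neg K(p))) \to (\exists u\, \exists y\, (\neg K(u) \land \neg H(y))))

Rewrite implications/biconditionals: A → B as ¬A ∨ B.
  \neg (\neg \neg (\forall p\, \exists y\, (\neg H(y) \land \neg K(p))) \lor (\exists u\, \exists y\, (\neg K(u) \land \neg H(y))))
Move each ¬ inward, flipping quantifiers it crosses:
  (\exists p\, \forall y\, (H(y) \lor K(p))) \land (\forall u\, \forall y\, (K(u) \lor H(y)))
Give each quantifier a distinct variable: y↦v1.
  (\exists p\, \forall y\, (H(y) \lor K(p))) \land (\forall u\, \forall v1\, (K(u) \lor H(v1)))
Finally move all quantifiers to the prefix:
  \exists p\, \forall y\, \forall u\, \forall v1\, ((H(y) \lor K(p)) \land (K(u) \lor H(v1)))

\exists p\, \forall y\, \forall u\, \forall v1\, ((H(y) \lor K(p)) \land (K(u) \lor H(v1)))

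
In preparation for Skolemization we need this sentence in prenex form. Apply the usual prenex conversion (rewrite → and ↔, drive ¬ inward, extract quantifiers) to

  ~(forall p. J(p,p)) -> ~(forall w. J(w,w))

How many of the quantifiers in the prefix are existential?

Rewrite implications/biconditionals: A → B as ¬A ∨ B.
  ~~(forall p. J(p,p)) | ~(forall w. J(w,w))
Move each ¬ inward, flipping quantifiers it crosses:
  (forall p. J(p,p)) | (exists w. ~J(w,w))
All bound variables are already distinct, so no renaming is needed.
Extract every quantifier outward, since the variables are now distinct and don't occur free across branches:
  forall p. exists w. (J(p,p) | ~J(w,w))
The prefix is forall p exists w: 1 universal, 1 existential.

1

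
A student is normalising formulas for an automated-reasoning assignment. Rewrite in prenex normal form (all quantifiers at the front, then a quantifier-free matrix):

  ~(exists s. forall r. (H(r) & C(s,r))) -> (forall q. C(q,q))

exists s. forall r. forall q. (H(r) & C(s,r) | C(q,q))

First replace A → B with ¬A ∨ B.
  ~~(exists s. forall r. (H(r) & C(s,r))) | (forall q. C(q,q))
Drive negations inward (¬∀x A ≡ ∃x ¬A, ¬∃x A ≡ ∀x ¬A, De Morgan for ∧/∨):
  (exists s. forall r. (H(r) & C(s,r))) | (forall q. C(q,q))
Finally move all quantifiers to the prefix:
  exists s. forall r. forall q. (H(r) & C(s,r) | C(q,q))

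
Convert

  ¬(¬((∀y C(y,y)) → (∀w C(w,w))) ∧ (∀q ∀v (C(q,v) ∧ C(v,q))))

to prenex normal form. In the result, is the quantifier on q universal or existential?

existential

Rewrite implications/biconditionals: A → B as ¬A ∨ B.
  ¬(¬(¬(∀y C(y,y)) ∨ (∀w C(w,w))) ∧ (∀q ∀v (C(q,v) ∧ C(v,q))))
Push ¬ through the quantifiers and connectives to reach negation normal form:
  (∃y ¬C(y,y)) ∨ (∀w C(w,w)) ∨ (∃q ∃v (¬C(q,v) ∨ ¬C(v,q)))
All bound variables are already distinct, so no renaming is needed.
Extract every quantifier outward, since the variables are now distinct and don't occur free across branches:
  ∃y ∀w ∃q ∃v (¬C(y,y) ∨ C(w,w) ∨ ¬C(q,v) ∨ ¬C(v,q))
The quantifier ∀q sits under an odd number of negations (counting the antecedent side of each →), so it flips to ∃q.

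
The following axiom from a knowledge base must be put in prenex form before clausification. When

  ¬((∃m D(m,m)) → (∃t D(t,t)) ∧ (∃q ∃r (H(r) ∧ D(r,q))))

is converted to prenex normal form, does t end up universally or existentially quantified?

universal

Rewrite implications/biconditionals: A → B as ¬A ∨ B.
  ¬(¬(∃m D(m,m)) ∨ (∃t D(t,t)) ∧ (∃q ∃r (H(r) ∧ D(r,q))))
Push ¬ through the quantifiers and connectives to reach negation normal form:
  (∃m D(m,m)) ∧ ((∀t ¬D(t,t)) ∨ (∀q ∀r (¬H(r) ∨ ¬D(r,q))))
Pull the quantifiers to the front (each side's bound variable is not free in the other side):
  ∃m ∀t ∀q ∀r (D(m,m) ∧ (¬D(t,t) ∨ ¬H(r) ∨ ¬D(r,q)))
The quantifier ∃t sits under an odd number of negations (counting the antecedent side of each →), so it flips to ∀t.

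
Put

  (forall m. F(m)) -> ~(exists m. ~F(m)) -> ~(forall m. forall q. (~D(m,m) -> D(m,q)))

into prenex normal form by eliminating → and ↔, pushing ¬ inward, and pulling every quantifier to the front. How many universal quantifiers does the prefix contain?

0

Rewrite implications/biconditionals: A → B as ¬A ∨ B.
  ~(forall m. F(m)) | ~~(exists m. ~F(m)) | ~(forall m. forall q. (~~D(m,m) | D(m,q)))
Move each ¬ inward, flipping quantifiers it crosses:
  (exists m. ~F(m)) | (exists m. ~F(m)) | (exists m. exists q. (~D(m,m) & ~D(m,q)))
Give each quantifier a distinct variable: m↦w1, m↦p.
  (exists m. ~F(m)) | (exists w1. ~F(w1)) | (exists p. exists q. (~D(p,p) & ~D(p,q)))
Extract every quantifier outward, since the variables are now distinct and don't occur free across branches:
  exists m. exists w1. exists p. exists q. (~F(m) | ~F(w1) | ~D(p,p) & ~D(p,q))
The prefix is exists m exists w1 exists p exists q: 0 universal, 4 existential.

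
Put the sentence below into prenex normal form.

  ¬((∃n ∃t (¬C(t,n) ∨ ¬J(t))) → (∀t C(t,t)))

First replace A → B with ¬A ∨ B.
  ¬(¬(∃n ∃t (¬C(t,n) ∨ ¬J(t))) ∨ (∀t C(t,t)))
Move each ¬ inward, flipping quantifiers it crosses:
  (∃n ∃t (¬C(t,n) ∨ ¬J(t))) ∧ (∃t ¬C(t,t))
Standardize variables apart so no two quantifiers bind the same name: t↦a.
  (∃n ∃t (¬C(t,n) ∨ ¬J(t))) ∧ (∃a ¬C(a,a))
Finally move all quantifiers to the prefix:
  ∃n ∃t ∃a ((¬C(t,n) ∨ ¬J(t)) ∧ ¬C(a,a))

∃n ∃t ∃a ((¬C(t,n) ∨ ¬J(t)) ∧ ¬C(a,a))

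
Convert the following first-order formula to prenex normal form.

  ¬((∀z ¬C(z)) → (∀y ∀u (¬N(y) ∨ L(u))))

Rewrite implications/biconditionals: A → B as ¬A ∨ B.
  ¬(¬(∀z ¬C(z)) ∨ (∀y ∀u (¬N(y) ∨ L(u))))
Push ¬ through the quantifiers and connectives to reach negation normal form:
  (∀z ¬C(z)) ∧ (∃y ∃u (N(y) ∧ ¬L(u)))
All bound variables are already distinct, so no renaming is needed.
Extract every quantifier outward, since the variables are now distinct and don't occur free across branches:
  ∀z ∃y ∃u (¬C(z) ∧ N(y) ∧ ¬L(u))

∀z ∃y ∃u (¬C(z) ∧ N(y) ∧ ¬L(u))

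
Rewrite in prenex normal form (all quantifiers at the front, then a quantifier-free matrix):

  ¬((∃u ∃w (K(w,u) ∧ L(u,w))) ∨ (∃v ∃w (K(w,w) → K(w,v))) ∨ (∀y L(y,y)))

∀u ∀w ∀v ∀p ∃y ((¬K(w,u) ∨ ¬L(u,w)) ∧ K(p,p) ∧ ¬K(p,v) ∧ ¬L(y,y))

Rewrite implications/biconditionals: A → B as ¬A ∨ B.
  ¬((∃u ∃w (K(w,u) ∧ L(u,w))) ∨ (∃v ∃w (¬K(w,w) ∨ K(w,v))) ∨ (∀y L(y,y)))
Move each ¬ inward, flipping quantifiers it crosses:
  (∀u ∀w (¬K(w,u) ∨ ¬L(u,w))) ∧ (∀v ∀w (K(w,w) ∧ ¬K(w,v))) ∧ (∃y ¬L(y,y))
Standardize variables apart so no two quantifiers bind the same name: w↦p.
  (∀u ∀w (¬K(w,u) ∨ ¬L(u,w))) ∧ (∀v ∀p (K(p,p) ∧ ¬K(p,v))) ∧ (∃y ¬L(y,y))
Extract every quantifier outward, since the variables are now distinct and don't occur free across branches:
  ∀u ∀w ∀v ∀p ∃y ((¬K(w,u) ∨ ¬L(u,w)) ∧ K(p,p) ∧ ¬K(p,v) ∧ ¬L(y,y))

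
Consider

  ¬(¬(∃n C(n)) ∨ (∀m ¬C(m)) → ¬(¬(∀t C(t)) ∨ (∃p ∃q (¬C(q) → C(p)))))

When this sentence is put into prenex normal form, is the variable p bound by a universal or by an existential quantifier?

First replace A → B with ¬A ∨ B.
  ¬(¬(¬(∃n C(n)) ∨ (∀m ¬C(m))) ∨ ¬(¬(∀t C(t)) ∨ (∃p ∃q (¬¬C(q) ∨ C(p)))))
Move each ¬ inward, flipping quantifiers it crosses:
  ((∀n ¬C(n)) ∨ (∀m ¬C(m))) ∧ ((∃t ¬C(t)) ∨ (∃p ∃q (C(q) ∨ C(p))))
All bound variables are already distinct, so no renaming is needed.
Pull the quantifiers to the front (each side's bound variable is not free in the other side):
  ∀n ∀m ∃t ∃p ∃q ((¬C(n) ∨ ¬C(m)) ∧ (¬C(t) ∨ C(q) ∨ C(p)))
The quantifier ∃p sits under an even number of negations (counting the antecedent side of each →), so it remains existential.

existential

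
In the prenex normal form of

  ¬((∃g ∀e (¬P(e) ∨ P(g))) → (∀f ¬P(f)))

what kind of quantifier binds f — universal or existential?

Rewrite implications/biconditionals: A → B as ¬A ∨ B.
  ¬(¬(∃g ∀e (¬P(e) ∨ P(g))) ∨ (∀f ¬P(f)))
Push ¬ through the quantifiers and connectives to reach negation normal form:
  (∃g ∀e (¬P(e) ∨ P(g))) ∧ (∃f P(f))
Extract every quantifier outward, since the variables are now distinct and don't occur free across branches:
  ∃g ∀e ∃f ((¬P(e) ∨ P(g)) ∧ P(f))
The quantifier ∀f sits under an odd number of negations (counting the antecedent side of each →), so it flips to ∃f.

existential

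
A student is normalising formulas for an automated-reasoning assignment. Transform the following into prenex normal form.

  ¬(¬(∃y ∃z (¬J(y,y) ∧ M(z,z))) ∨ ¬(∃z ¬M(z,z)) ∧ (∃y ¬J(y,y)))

∃y ∃z ∃p ∀y1 (¬J(y,y) ∧ M(z,z) ∧ (¬M(p,p) ∨ J(y1,y1)))

Move each ¬ inward, flipping quantifiers it crosses:
  (∃y ∃z (¬J(y,y) ∧ M(z,z))) ∧ ((∃z ¬M(z,z)) ∨ (∀y J(y,y)))
Give each quantifier a distinct variable: z↦p, y↦y1.
  (∃y ∃z (¬J(y,y) ∧ M(z,z))) ∧ ((∃p ¬M(p,p)) ∨ (∀y1 J(y1,y1)))
Pull the quantifiers to the front (each side's bound variable is not free in the other side):
  ∃y ∃z ∃p ∀y1 (¬J(y,y) ∧ M(z,z) ∧ (¬M(p,p) ∨ J(y1,y1)))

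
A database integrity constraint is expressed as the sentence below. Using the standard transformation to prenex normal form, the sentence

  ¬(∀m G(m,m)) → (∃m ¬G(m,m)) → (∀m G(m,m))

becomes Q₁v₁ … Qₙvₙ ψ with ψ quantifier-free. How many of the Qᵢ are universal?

Rewrite implications/biconditionals: A → B as ¬A ∨ B.
  ¬¬(∀m G(m,m)) ∨ ¬(∃m ¬G(m,m)) ∨ (∀m G(m,m))
Push ¬ through the quantifiers and connectives to reach negation normal form:
  (∀m G(m,m)) ∨ (∀m G(m,m)) ∨ (∀m G(m,m))
Standardize variables apart so no two quantifiers bind the same name: m↦x, m↦w.
  (∀m G(m,m)) ∨ (∀x G(x,x)) ∨ (∀w G(w,w))
Finally move all quantifiers to the prefix:
  ∀m ∀x ∀w (G(m,m) ∨ G(x,x) ∨ G(w,w))
The prefix is ∀m ∀x ∀w: 3 universal, 0 existential.

3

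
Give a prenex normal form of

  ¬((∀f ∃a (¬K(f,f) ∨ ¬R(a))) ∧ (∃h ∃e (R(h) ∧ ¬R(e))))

Push ¬ through the quantifiers and connectives to reach negation normal form:
  (∃f ∀a (K(f,f) ∧ R(a))) ∨ (∀h ∀e (¬R(h) ∨ R(e)))
All bound variables are already distinct, so no renaming is needed.
Finally move all quantifiers to the prefix:
  ∃f ∀a ∀h ∀e (K(f,f) ∧ R(a) ∨ ¬R(h) ∨ R(e))

∃f ∀a ∀h ∀e (K(f,f) ∧ R(a) ∨ ¬R(h) ∨ R(e))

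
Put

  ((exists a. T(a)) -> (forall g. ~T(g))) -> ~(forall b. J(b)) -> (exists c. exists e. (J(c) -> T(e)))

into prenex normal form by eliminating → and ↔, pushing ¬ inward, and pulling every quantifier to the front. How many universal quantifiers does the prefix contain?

Eliminate → and ↔ using ¬ and ∨.
  ~(~(exists a. T(a)) | (forall g. ~T(g))) | ~~(forall b. J(b)) | (exists c. exists e. (~J(c) | T(e)))
Push ¬ through the quantifiers and connectives to reach negation normal form:
  (exists a. T(a)) & (exists g. T(g)) | (forall b. J(b)) | (exists c. exists e. (~J(c) | T(e)))
All bound variables are already distinct, so no renaming is needed.
Pull the quantifiers to the front (each side's bound variable is not free in the other side):
  exists a. exists g. forall b. exists c. exists e. (T(a) & T(g) | J(b) | ~J(c) | T(e))
The prefix is exists a exists g forall b exists c exists e: 1 universal, 4 existential.

1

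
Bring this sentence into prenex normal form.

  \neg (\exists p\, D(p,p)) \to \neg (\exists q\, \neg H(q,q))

Eliminate → and ↔ using ¬ and ∨.
  \neg \neg (\exists p\, D(p,p)) \lor \neg (\exists q\, \neg H(q,q))
Move each ¬ inward, flipping quantifiers it crosses:
  (\exists p\, D(p,p)) \lor (\forall q\, H(q,q))
All bound variables are already distinct, so no renaming is needed.
Pull the quantifiers to the front (each side's bound variable is not free in the other side):
  \exists p\, \forall q\, (D(p,p) \lor H(q,q))

\exists p\, \forall q\, (D(p,p) \lor H(q,q))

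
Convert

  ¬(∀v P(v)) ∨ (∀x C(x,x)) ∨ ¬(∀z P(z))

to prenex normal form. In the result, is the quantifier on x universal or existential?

Move each ¬ inward, flipping quantifiers it crosses:
  (∃v ¬P(v)) ∨ (∀x C(x,x)) ∨ (∃z ¬P(z))
All bound variables are already distinct, so no renaming is needed.
Extract every quantifier outward, since the variables are now distinct and don't occur free across branches:
  ∃v ∀x ∃z (¬P(v) ∨ C(x,x) ∨ ¬P(z))
The quantifier ∀x sits under an even number of negations, so it remains universal.

universal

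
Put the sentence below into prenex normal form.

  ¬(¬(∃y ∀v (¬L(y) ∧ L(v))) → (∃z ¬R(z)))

∀y ∃v ∀z ((L(y) ∨ ¬L(v)) ∧ R(z))

Eliminate → and ↔ using ¬ and ∨.
  ¬(¬¬(∃y ∀v (¬L(y) ∧ L(v))) ∨ (∃z ¬R(z)))
Move each ¬ inward, flipping quantifiers it crosses:
  (∀y ∃v (L(y) ∨ ¬L(v))) ∧ (∀z R(z))
Pull the quantifiers to the front (each side's bound variable is not free in the other side):
  ∀y ∃v ∀z ((L(y) ∨ ¬L(v)) ∧ R(z))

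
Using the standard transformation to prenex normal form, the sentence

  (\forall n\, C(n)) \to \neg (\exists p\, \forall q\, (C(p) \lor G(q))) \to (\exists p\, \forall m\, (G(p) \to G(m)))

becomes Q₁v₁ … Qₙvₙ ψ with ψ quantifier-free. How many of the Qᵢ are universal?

2

First replace A → B with ¬A ∨ B.
  \neg (\forall n\, C(n)) \lor \neg \neg (\exists p\, \forall q\, (C(p) \lor G(q))) \lor (\exists p\, \forall m\, (\neg G(p) \lor G(m)))
Push ¬ through the quantifiers and connectives to reach negation normal form:
  (\exists n\, \neg C(n)) \lor (\exists p\, \forall q\, (C(p) \lor G(q))) \lor (\exists p\, \forall m\, (\neg G(p) \lor G(m)))
Give each quantifier a distinct variable: p↦a.
  (\exists n\, \neg C(n)) \lor (\exists p\, \forall q\, (C(p) \lor G(q))) \lor (\exists a\, \forall m\, (\neg G(a) \lor G(m)))
Finally move all quantifiers to the prefix:
  \exists n\, \exists p\, \forall q\, \exists a\, \forall m\, (\neg C(n) \lor C(p) \lor G(q) \lor \neg G(a) \lor G(m))
The prefix is \exists n \exists p \forall q \exists a \forall m: 2 universal, 3 existential.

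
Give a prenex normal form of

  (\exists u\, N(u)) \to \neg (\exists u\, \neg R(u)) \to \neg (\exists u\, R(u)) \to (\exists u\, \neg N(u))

\forall u\, \exists s\, \exists v1\, \exists c\, (\neg N(u) \lor \neg R(s) \lor R(v1) \lor \neg N(c))

Rewrite implications/biconditionals: A → B as ¬A ∨ B.
  \neg (\exists u\, N(u)) \lor \neg \neg (\exists u\, \neg R(u)) \lor \neg \neg (\exists u\, R(u)) \lor (\exists u\, \neg N(u))
Push ¬ through the quantifiers and connectives to reach negation normal form:
  (\forall u\, \neg N(u)) \lor (\exists u\, \neg R(u)) \lor (\exists u\, R(u)) \lor (\exists u\, \neg N(u))
Give each quantifier a distinct variable: u↦s, u↦v1, u↦c.
  (\forall u\, \neg N(u)) \lor (\exists s\, \neg R(s)) \lor (\exists v1\, R(v1)) \lor (\exists c\, \neg N(c))
Extract every quantifier outward, since the variables are now distinct and don't occur free across branches:
  \forall u\, \exists s\, \exists v1\, \exists c\, (\neg N(u) \lor \neg R(s) \lor R(v1) \lor \neg N(c))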